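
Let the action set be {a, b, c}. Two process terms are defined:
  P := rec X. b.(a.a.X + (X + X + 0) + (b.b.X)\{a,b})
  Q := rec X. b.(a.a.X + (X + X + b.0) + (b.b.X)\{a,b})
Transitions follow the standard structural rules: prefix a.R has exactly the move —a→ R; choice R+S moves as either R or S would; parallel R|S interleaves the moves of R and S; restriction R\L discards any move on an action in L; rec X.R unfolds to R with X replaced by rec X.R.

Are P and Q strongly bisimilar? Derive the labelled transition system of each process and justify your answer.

P's transition system — 3 states:
  p0 = rec X. b.(a.a.X + (X + X + 0) + (b.b.X)\{a,b}) | =b=> p1
  p1 = a.a.(rec X. b.(a.a.X + (X + X + 0) + (b.b.X)\{a,b})) + ((rec X. b.(a.a.X + (X + X + 0) + (b.b.X)\{a,b})) + (rec X. b.(a.a.X + (X + X + 0) + (b.b.X)\{a,b})) + 0) + (b.b.(rec X. b.(a.a.X + (X + X + 0) + (b.b.X)\{a,b})))\{a,b} | =a=> p2, =b=> p1
  p2 = a.(rec X. b.(a.a.X + (X + X + 0) + (b.b.X)\{a,b})) | =a=> p0
Q's transition system — 4 states:
  q0 = rec X. b.(a.a.X + (X + X + b.0) + (b.b.X)\{a,b}) | =b=> q1
  q1 = a.a.(rec X. b.(a.a.X + (X + X + b.0) + (b.b.X)\{a,b})) + ((rec X. b.(a.a.X + (X + X + b.0) + (b.b.X)\{a,b})) + (rec X. b.(a.a.X + (X + X + b.0) + (b.b.X)\{a,b})) + b.0) + (b.b.(rec X. b.(a.a.X + (X + X + b.0) + (b.b.X)\{a,b})))\{a,b} | =a=> q2, =b=> q1, =b=> q3
  q2 = a.(rec X. b.(a.a.X + (X + X + b.0) + (b.b.X)\{a,b})) | =a=> q0
  q3 = 0 | stopped
Coarsest stable partition (strong bisimilarity classes):
  B0 = {p0}
  B1 = {p1}
  B2 = {p2}
  B3 = {q0}
  B4 = {q1}
  B5 = {q2}
  B6 = {q3}
p0 ∈ B0, q0 ∈ B3 → different blocks

not bisimilar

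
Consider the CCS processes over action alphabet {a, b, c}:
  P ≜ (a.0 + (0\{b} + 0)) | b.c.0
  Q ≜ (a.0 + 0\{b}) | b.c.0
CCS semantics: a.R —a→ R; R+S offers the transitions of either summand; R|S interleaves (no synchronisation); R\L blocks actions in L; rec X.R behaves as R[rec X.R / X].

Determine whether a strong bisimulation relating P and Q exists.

LTS(P): 6 reachable states
  s0 = (a.0 + (0\{b} + 0)) | b.c.0 ⊢ =a=> s1, =b=> s2
  s1 = 0 | b.c.0 ⊢ =b=> s3
  s2 = (a.0 + (0\{b} + 0)) | c.0 ⊢ =a=> s3, =c=> s4
  s3 = 0 | c.0 ⊢ =c=> s5
  s4 = (a.0 + (0\{b} + 0)) | 0 ⊢ =a=> s5
  s5 = 0 | 0 ⊢ ∅
LTS(Q): 6 reachable states
  t0 = (a.0 + 0\{b}) | b.c.0 ⊢ =a=> t1, =b=> t2
  t1 = 0 | b.c.0 ⊢ =b=> t3
  t2 = (a.0 + 0\{b}) | c.0 ⊢ =a=> t3, =c=> t4
  t3 = 0 | c.0 ⊢ =c=> t5
  t4 = (a.0 + 0\{b}) | 0 ⊢ =a=> t5
  t5 = 0 | 0 ⊢ ∅
Partition-refinement fixed point:
  B0 = {s0, t0}
  B1 = {s2, t2}
  B2 = {s4, t4}
  B3 = {s5, t5}
  B4 = {s3, t3}
  B5 = {s1, t1}
s0 ∈ B0, t0 ∈ B0 → same block

P ~ Q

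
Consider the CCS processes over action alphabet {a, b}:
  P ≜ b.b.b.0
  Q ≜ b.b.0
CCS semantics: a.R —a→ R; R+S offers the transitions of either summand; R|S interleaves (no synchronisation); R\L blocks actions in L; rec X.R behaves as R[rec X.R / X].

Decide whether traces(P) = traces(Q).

trace-distinct — witness ⟨bbb⟩

Reachable graph of P (4 states):
  s0 = b.b.b.0 has moves ··b··> s1
  s1 = b.b.0 has moves ··b··> s2
  s2 = b.0 has moves ··b··> s3
  s3 = 0 has moves stopped
Reachable graph of Q (3 states):
  t0 = b.b.0 has moves ··b··> t1
  t1 = b.0 has moves ··b··> t2
  t2 = 0 has moves stopped
Trace ⟨bbb⟩ through P, begin at {s0}:
  after b @ step 1: {s1}
  after b @ step 2: {s2}
  after b @ step 3: {s3}
  — P admits the full trace.
Trace ⟨bbb⟩ through Q, begin at {t0}:
  after b @ step 1: {t1}
  after b @ step 2: {t2}
  after b @ step 3: ∅ (Q stuck)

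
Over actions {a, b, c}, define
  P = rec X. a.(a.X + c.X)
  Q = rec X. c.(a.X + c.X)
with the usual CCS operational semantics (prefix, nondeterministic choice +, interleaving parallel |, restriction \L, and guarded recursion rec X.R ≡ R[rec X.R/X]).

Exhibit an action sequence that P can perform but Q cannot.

P's transition system — 2 states:
  p0 = rec X. a.(a.X + c.X) | ··a··> p1
  p1 = a.(rec X. a.(a.X + c.X)) + c.(rec X. a.(a.X + c.X)) | ··a··> p0, ··c··> p0
Q's transition system — 2 states:
  q0 = rec X. c.(a.X + c.X) | ··c··> q1
  q1 = a.(rec X. c.(a.X + c.X)) + c.(rec X. c.(a.X + c.X)) | ··a··> q0, ··c··> q0
Trace ⟨a⟩ through P, begin at {p0}:
  step 1 (a): {p1}
  P completes σ.
Trace ⟨a⟩ through Q, begin at {q0}:
  step 1 (a): no successor for Q

a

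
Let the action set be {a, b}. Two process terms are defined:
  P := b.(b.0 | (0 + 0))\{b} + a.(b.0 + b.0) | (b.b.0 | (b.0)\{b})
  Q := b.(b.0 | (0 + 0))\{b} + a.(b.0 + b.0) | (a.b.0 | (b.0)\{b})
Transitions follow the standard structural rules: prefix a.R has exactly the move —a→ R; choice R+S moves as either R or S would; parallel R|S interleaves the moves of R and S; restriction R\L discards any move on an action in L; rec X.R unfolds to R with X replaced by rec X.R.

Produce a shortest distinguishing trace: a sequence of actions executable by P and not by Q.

ba

LTS(P): 10 reachable states
  s0 = b.(b.0 | (0 + 0))\{b} + a.(b.0 + b.0) | (b.b.0 | (b.0)\{b}) → --a--▸ s1, --b--▸ s2, --b--▸ s3
  s1 = (b.0 + b.0) | (b.b.0 | (b.0)\{b}) → --b--▸ s4, --b--▸ s5
  s2 = (b.0 | (0 + 0))\{b} → ·
  s3 = a.(b.0 + b.0) | (b.0 | (b.0)\{b}) → --a--▸ s4, --b--▸ s6
  s4 = (b.0 + b.0) | (b.0 | (b.0)\{b}) → --b--▸ s7, --b--▸ s8
  s5 = 0 | (b.b.0 | (b.0)\{b}) → --b--▸ s8
  s6 = a.(b.0 + b.0) | (0 | (b.0)\{b}) → --a--▸ s7
  s7 = (b.0 + b.0) | (0 | (b.0)\{b}) → --b--▸ s9
  s8 = 0 | (b.0 | (b.0)\{b}) → --b--▸ s9
  s9 = 0 | (0 | (b.0)\{b}) → ·
LTS(Q): 10 reachable states
  t0 = b.(b.0 | (0 + 0))\{b} + a.(b.0 + b.0) | (a.b.0 | (b.0)\{b}) → --a--▸ t1, --a--▸ t2, --b--▸ t3
  t1 = (b.0 + b.0) | (a.b.0 | (b.0)\{b}) → --a--▸ t4, --b--▸ t5
  t2 = a.(b.0 + b.0) | (b.0 | (b.0)\{b}) → --a--▸ t4, --b--▸ t6
  t3 = (b.0 | (0 + 0))\{b} → ·
  t4 = (b.0 + b.0) | (b.0 | (b.0)\{b}) → --b--▸ t7, --b--▸ t8
  t5 = 0 | (a.b.0 | (b.0)\{b}) → --a--▸ t8
  t6 = a.(b.0 + b.0) | (0 | (b.0)\{b}) → --a--▸ t7
  t7 = (b.0 + b.0) | (0 | (b.0)\{b}) → --b--▸ t9
  t8 = 0 | (b.0 | (b.0)\{b}) → --b--▸ t9
  t9 = 0 | (0 | (b.0)\{b}) → ·
Executing ba from P (initial set {s0}):
  after b @ step 1: {s2, s3}
  after a @ step 2: {s4}
  ✓ P
Executing ba from Q (initial set {t0}):
  after b @ step 1: {t3}
  after a @ step 2: ∅  — Q cannot continue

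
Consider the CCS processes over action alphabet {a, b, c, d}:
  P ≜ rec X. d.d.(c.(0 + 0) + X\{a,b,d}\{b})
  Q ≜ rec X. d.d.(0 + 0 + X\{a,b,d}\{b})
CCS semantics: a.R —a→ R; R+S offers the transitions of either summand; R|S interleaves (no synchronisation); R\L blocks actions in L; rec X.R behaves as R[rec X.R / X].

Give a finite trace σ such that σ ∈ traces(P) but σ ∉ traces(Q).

ddc

Reachable graph of P (4 states):
  m0 = rec X. d.d.(c.(0 + 0) + X\{a,b,d}\{b}) | --d--▸ m1
  m1 = d.(c.(0 + 0) + (rec X. d.d.(c.(0 + 0) + X\{a,b,d}\{b}))\{a,b,d}\{b}) | --d--▸ m2
  m2 = c.(0 + 0) + (rec X. d.d.(c.(0 + 0) + X\{a,b,d}\{b}))\{a,b,d}\{b} | --c--▸ m3
  m3 = 0 + 0 | ∅
Reachable graph of Q (3 states):
  n0 = rec X. d.d.(0 + 0 + X\{a,b,d}\{b}) | --d--▸ n1
  n1 = d.(0 + 0 + (rec X. d.d.(0 + 0 + X\{a,b,d}\{b}))\{a,b,d}\{b}) | --d--▸ n2
  n2 = 0 + 0 + (rec X. d.d.(0 + 0 + X\{a,b,d}\{b}))\{a,b,d}\{b} | ∅
Run σ = ⟨ddc⟩ on P: start {m0}
  after d @ step 1: {m1}
  after d @ step 2: {m2}
  after c @ step 3: {m3}
  P completes σ.
Run σ = ⟨ddc⟩ on Q: start {n0}
  after d @ step 1: {n1}
  after d @ step 2: {n2}
  after c @ step 3: no successor for Q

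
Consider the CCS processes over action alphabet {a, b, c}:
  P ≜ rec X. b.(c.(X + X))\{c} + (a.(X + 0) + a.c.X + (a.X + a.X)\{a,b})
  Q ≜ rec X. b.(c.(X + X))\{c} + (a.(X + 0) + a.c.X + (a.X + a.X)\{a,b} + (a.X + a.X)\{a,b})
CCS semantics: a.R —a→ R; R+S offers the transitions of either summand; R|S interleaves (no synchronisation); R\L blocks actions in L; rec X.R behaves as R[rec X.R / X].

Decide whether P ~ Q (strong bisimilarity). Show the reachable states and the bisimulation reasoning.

Reachable graph of P (4 states):
  u0 = rec X. b.(c.(X + X))\{c} + (a.(X + 0) + a.c.X + (a.X + a.X)\{a,b}) :: --a--▸ u1, --a--▸ u2, --b--▸ u3
  u1 = (rec X. b.(c.(X + X))\{c} + (a.(X + 0) + a.c.X + (a.X + a.X)\{a,b})) + 0 :: --a--▸ u1, --a--▸ u2, --b--▸ u3
  u2 = c.(rec X. b.(c.(X + X))\{c} + (a.(X + 0) + a.c.X + (a.X + a.X)\{a,b})) :: --c--▸ u0
  u3 = (c.((rec X. b.(c.(X + X))\{c} + (a.(X + 0) + a.c.X + (a.X + a.X)\{a,b})) + (rec X. b.(c.(X + X))\{c} + (a.(X + 0) + a.c.X + (a.X + a.X)\{a,b}))))\{c} :: stopped
Reachable graph of Q (4 states):
  v0 = rec X. b.(c.(X + X))\{c} + (a.(X + 0) + a.c.X + (a.X + a.X)\{a,b} + (a.X + a.X)\{a,b}) :: --a--▸ v1, --a--▸ v2, --b--▸ v3
  v1 = (rec X. b.(c.(X + X))\{c} + (a.(X + 0) + a.c.X + (a.X + a.X)\{a,b} + (a.X + a.X)\{a,b})) + 0 :: --a--▸ v1, --a--▸ v2, --b--▸ v3
  v2 = c.(rec X. b.(c.(X + X))\{c} + (a.(X + 0) + a.c.X + (a.X + a.X)\{a,b} + (a.X + a.X)\{a,b})) :: --c--▸ v0
  v3 = (c.((rec X. b.(c.(X + X))\{c} + (a.(X + 0) + a.c.X + (a.X + a.X)\{a,b} + (a.X + a.X)\{a,b})) + (rec X. b.(c.(X + X))\{c} + (a.(X + 0) + a.c.X + (a.X + a.X)\{a,b} + (a.X + a.X)\{a,b}))))\{c} :: stopped
Bisimilarity quotient blocks:
  B0 = {u0, u1, v0, v1}
  B1 = {u3, v3}
  B2 = {u2, v2}
u0 ∈ B0, v0 ∈ B0 → same block

P ~ Q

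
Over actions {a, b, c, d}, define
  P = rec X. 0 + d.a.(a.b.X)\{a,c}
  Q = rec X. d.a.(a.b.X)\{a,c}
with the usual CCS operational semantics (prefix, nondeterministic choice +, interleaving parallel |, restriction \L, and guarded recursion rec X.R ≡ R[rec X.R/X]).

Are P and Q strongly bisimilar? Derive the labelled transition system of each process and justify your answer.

LTS(P): 3 reachable states
  m0 = rec X. 0 + d.a.(a.b.X)\{a,c} → -d-> m1
  m1 = a.(a.b.(rec X. 0 + d.a.(a.b.X)\{a,c}))\{a,c} → -a-> m2
  m2 = (a.b.(rec X. 0 + d.a.(a.b.X)\{a,c}))\{a,c} → deadlocked
LTS(Q): 3 reachable states
  n0 = rec X. d.a.(a.b.X)\{a,c} → -d-> n1
  n1 = a.(a.b.(rec X. d.a.(a.b.X)\{a,c}))\{a,c} → -a-> n2
  n2 = (a.b.(rec X. d.a.(a.b.X)\{a,c}))\{a,c} → deadlocked
Partition-refinement fixed point:
  B0 = {m0, n0}
  B1 = {m1, n1}
  B2 = {m2, n2}
m0 ∈ B0, n0 ∈ B0 → same block

YES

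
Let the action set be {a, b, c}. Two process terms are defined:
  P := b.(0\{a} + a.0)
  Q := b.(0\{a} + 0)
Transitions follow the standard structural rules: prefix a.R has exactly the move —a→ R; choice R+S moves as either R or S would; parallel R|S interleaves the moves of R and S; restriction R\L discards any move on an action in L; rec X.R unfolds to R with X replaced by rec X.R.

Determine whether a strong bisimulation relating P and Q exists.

Reachable graph of P (3 states):
  s0 = b.(0\{a} + a.0) | —b→ s1
  s1 = 0\{a} + a.0 | —a→ s2
  s2 = 0 | ∅
Reachable graph of Q (2 states):
  t0 = b.(0\{a} + 0) | —b→ t1
  t1 = 0\{a} + 0 | ∅
Bisimilarity quotient blocks:
  B0 = {s0}
  B1 = {s1}
  B2 = {s2, t1}
  B3 = {t0}
s0 ∈ B0, t0 ∈ B3 → different blocks

not bisimilar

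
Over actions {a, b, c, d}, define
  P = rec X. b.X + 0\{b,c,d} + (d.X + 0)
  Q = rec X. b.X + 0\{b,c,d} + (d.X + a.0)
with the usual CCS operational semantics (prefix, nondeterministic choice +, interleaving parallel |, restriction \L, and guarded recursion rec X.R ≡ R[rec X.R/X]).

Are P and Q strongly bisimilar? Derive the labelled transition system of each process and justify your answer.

Reachable graph of P (1 states):
  u0 = rec X. b.X + 0\{b,c,d} + (d.X + 0) → ··b··> u0, ··d··> u0
Reachable graph of Q (2 states):
  v0 = rec X. b.X + 0\{b,c,d} + (d.X + a.0) → ··a··> v1, ··b··> v0, ··d··> v0
  v1 = 0 → ·
Partition-refinement fixed point:
  B0 = {u0}
  B1 = {v0}
  B2 = {v1}
u0 ∈ B0, v0 ∈ B1 → different blocks

not bisimilar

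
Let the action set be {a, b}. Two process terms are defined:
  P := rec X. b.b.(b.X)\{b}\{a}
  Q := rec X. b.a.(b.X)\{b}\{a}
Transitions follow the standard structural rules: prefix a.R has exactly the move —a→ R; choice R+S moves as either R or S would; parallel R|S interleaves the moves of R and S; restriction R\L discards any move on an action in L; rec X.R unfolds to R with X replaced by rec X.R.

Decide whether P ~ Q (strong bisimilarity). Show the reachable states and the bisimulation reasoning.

P ≁ Q

LTS(P): 3 reachable states
  p0 = rec X. b.b.(b.X)\{b}\{a} :: ··b··> p1
  p1 = b.(b.(rec X. b.b.(b.X)\{b}\{a}))\{b}\{a} :: ··b··> p2
  p2 = (b.(rec X. b.b.(b.X)\{b}\{a}))\{b}\{a} :: stopped
LTS(Q): 3 reachable states
  q0 = rec X. b.a.(b.X)\{b}\{a} :: ··b··> q1
  q1 = a.(b.(rec X. b.a.(b.X)\{b}\{a}))\{b}\{a} :: ··a··> q2
  q2 = (b.(rec X. b.a.(b.X)\{b}\{a}))\{b}\{a} :: stopped
Coarsest stable partition (strong bisimilarity classes):
  B0 = {p0}
  B1 = {p1}
  B2 = {p2, q2}
  B3 = {q0}
  B4 = {q1}
p0 ∈ B0, q0 ∈ B3 → different blocks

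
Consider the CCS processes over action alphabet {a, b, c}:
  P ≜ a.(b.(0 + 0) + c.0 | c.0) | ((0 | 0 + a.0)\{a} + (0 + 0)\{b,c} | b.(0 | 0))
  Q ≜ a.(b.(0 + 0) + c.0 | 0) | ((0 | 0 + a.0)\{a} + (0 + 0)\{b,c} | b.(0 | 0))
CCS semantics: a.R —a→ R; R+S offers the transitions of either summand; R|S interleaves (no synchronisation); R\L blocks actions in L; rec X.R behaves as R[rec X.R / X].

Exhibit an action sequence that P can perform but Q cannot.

acc

LTS(P): 12 reachable states
  u0 = a.(b.(0 + 0) + c.0 | c.0) | ((0 | 0 + a.0)\{a} + (0 + 0)\{b,c} | b.(0 | 0)) ⊢ --a--▸ u1, --b--▸ u2
  u1 = (b.(0 + 0) + c.0 | c.0) | ((0 | 0 + a.0)\{a} + (0 + 0)\{b,c} | b.(0 | 0)) ⊢ --b--▸ u3, --b--▸ u4, --c--▸ u5, --c--▸ u6
  u2 = a.(b.(0 + 0) + c.0 | c.0) | ((0 + 0)\{b,c} | (0 | 0)) ⊢ --a--▸ u4
  u3 = (0 + 0) | ((0 | 0 + a.0)\{a} + (0 + 0)\{b,c} | b.(0 | 0)) ⊢ --b--▸ u7
  u4 = (b.(0 + 0) + c.0 | c.0) | ((0 + 0)\{b,c} | (0 | 0)) ⊢ --b--▸ u7, --c--▸ u8, --c--▸ u9
  u5 = 0 | c.0 | ((0 | 0 + a.0)\{a} + (0 + 0)\{b,c} | b.(0 | 0)) ⊢ --b--▸ u8, --c--▸ u10
  u6 = c.0 | 0 | ((0 | 0 + a.0)\{a} + (0 + 0)\{b,c} | b.(0 | 0)) ⊢ --b--▸ u9, --c--▸ u10
  u7 = (0 + 0) | ((0 + 0)\{b,c} | (0 | 0)) ⊢ ∅
  u8 = 0 | c.0 | ((0 + 0)\{b,c} | (0 | 0)) ⊢ --c--▸ u11
  u9 = c.0 | 0 | ((0 + 0)\{b,c} | (0 | 0)) ⊢ --c--▸ u11
  u10 = 0 | 0 | ((0 | 0 + a.0)\{a} + (0 + 0)\{b,c} | b.(0 | 0)) ⊢ --b--▸ u11
  u11 = 0 | 0 | ((0 + 0)\{b,c} | (0 | 0)) ⊢ ∅
LTS(Q): 8 reachable states
  v0 = a.(b.(0 + 0) + c.0 | 0) | ((0 | 0 + a.0)\{a} + (0 + 0)\{b,c} | b.(0 | 0)) ⊢ --a--▸ v1, --b--▸ v2
  v1 = (b.(0 + 0) + c.0 | 0) | ((0 | 0 + a.0)\{a} + (0 + 0)\{b,c} | b.(0 | 0)) ⊢ --b--▸ v3, --b--▸ v4, --c--▸ v5
  v2 = a.(b.(0 + 0) + c.0 | 0) | ((0 + 0)\{b,c} | (0 | 0)) ⊢ --a--▸ v4
  v3 = (0 + 0) | ((0 | 0 + a.0)\{a} + (0 + 0)\{b,c} | b.(0 | 0)) ⊢ --b--▸ v6
  v4 = (b.(0 + 0) + c.0 | 0) | ((0 + 0)\{b,c} | (0 | 0)) ⊢ --b--▸ v6, --c--▸ v7
  v5 = 0 | 0 | ((0 | 0 + a.0)\{a} + (0 + 0)\{b,c} | b.(0 | 0)) ⊢ --b--▸ v7
  v6 = (0 + 0) | ((0 + 0)\{b,c} | (0 | 0)) ⊢ ∅
  v7 = 0 | 0 | ((0 + 0)\{b,c} | (0 | 0)) ⊢ ∅
Trace ⟨acc⟩ through P, begin at {u0}:
  [1] a ⇒ {u1}
  [2] c ⇒ {u5, u6}
  [3] c ⇒ {u10}
  P completes σ.
Trace ⟨acc⟩ through Q, begin at {v0}:
  [1] a ⇒ {v1}
  [2] c ⇒ {v5}
  [3] c ⇒ ∅  — Q cannot continue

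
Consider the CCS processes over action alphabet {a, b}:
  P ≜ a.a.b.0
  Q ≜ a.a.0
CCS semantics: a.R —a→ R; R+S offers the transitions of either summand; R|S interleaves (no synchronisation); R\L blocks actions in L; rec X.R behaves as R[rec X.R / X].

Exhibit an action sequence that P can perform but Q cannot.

LTS(P): 4 reachable states
  s0 = a.a.b.0 | --a--▸ s1
  s1 = a.b.0 | --a--▸ s2
  s2 = b.0 | --b--▸ s3
  s3 = 0 | ·
LTS(Q): 3 reachable states
  t0 = a.a.0 | --a--▸ t1
  t1 = a.0 | --a--▸ t2
  t2 = 0 | ·
Executing aab from P (initial set {s0}):
  after a @ step 1: {s1}
  after a @ step 2: {s2}
  after b @ step 3: {s3}
  — P admits the full trace.
Executing aab from Q (initial set {t0}):
  after a @ step 1: {t1}
  after a @ step 2: {t2}
  after b @ step 3: no successor for Q

aab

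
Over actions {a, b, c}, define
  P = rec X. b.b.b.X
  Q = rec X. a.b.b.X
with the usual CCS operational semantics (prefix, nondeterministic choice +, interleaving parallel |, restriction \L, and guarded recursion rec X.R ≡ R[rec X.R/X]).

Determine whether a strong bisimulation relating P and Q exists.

Reachable graph of P (3 states):
  u0 = rec X. b.b.b.X → —b→ u1
  u1 = b.b.(rec X. b.b.b.X) → —b→ u2
  u2 = b.(rec X. b.b.b.X) → —b→ u0
Reachable graph of Q (3 states):
  v0 = rec X. a.b.b.X → —a→ v1
  v1 = b.b.(rec X. a.b.b.X) → —b→ v2
  v2 = b.(rec X. a.b.b.X) → —b→ v0
Partition-refinement fixed point:
  B0 = {u0, u1, u2}
  B1 = {v0}
  B2 = {v1}
  B3 = {v2}
u0 ∈ B0, v0 ∈ B1 → different blocks

NO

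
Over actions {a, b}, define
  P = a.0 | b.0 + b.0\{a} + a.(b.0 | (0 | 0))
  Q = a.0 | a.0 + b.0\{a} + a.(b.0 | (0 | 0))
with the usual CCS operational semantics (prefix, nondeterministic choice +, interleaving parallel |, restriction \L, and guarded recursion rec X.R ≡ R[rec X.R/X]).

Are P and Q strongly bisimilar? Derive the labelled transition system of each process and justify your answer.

P ≁ Q

P's transition system — 7 states:
  u0 = a.0 | b.0 + b.0\{a} + a.(b.0 | (0 | 0)) :: =a=> u1, =a=> u2, =b=> u3, =b=> u4
  u1 = 0 | b.0 :: =b=> u5
  u2 = b.0 | (0 | 0) :: =b=> u6
  u3 = 0\{a} :: deadlocked
  u4 = a.0 | 0 :: =a=> u5
  u5 = 0 | 0 :: deadlocked
  u6 = 0 | (0 | 0) :: deadlocked
Q's transition system — 7 states:
  v0 = a.0 | a.0 + b.0\{a} + a.(b.0 | (0 | 0)) :: =a=> v1, =a=> v2, =a=> v3, =b=> v4
  v1 = 0 | a.0 :: =a=> v5
  v2 = a.0 | 0 :: =a=> v5
  v3 = b.0 | (0 | 0) :: =b=> v6
  v4 = 0\{a} :: deadlocked
  v5 = 0 | 0 :: deadlocked
  v6 = 0 | (0 | 0) :: deadlocked
Partition-refinement fixed point:
  B0 = {u0}
  B1 = {u3, u5, u6, v4, v5, v6}
  B2 = {u1, u2, v3}
  B3 = {u4, v1, v2}
  B4 = {v0}
u0 ∈ B0, v0 ∈ B4 → different blocks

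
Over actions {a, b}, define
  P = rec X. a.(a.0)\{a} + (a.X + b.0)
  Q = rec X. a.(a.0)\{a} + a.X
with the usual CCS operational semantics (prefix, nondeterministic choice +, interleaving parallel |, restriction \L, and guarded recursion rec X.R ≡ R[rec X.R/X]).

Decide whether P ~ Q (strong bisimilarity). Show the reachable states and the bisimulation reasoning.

P's transition system — 3 states:
  u0 = rec X. a.(a.0)\{a} + (a.X + b.0) | --a--▸ u0, --a--▸ u1, --b--▸ u2
  u1 = (a.0)\{a} | (no moves)
  u2 = 0 | (no moves)
Q's transition system — 2 states:
  v0 = rec X. a.(a.0)\{a} + a.X | --a--▸ v0, --a--▸ v1
  v1 = (a.0)\{a} | (no moves)
Bisimilarity quotient blocks:
  B0 = {u0}
  B1 = {u1, u2, v1}
  B2 = {v0}
u0 ∈ B0, v0 ∈ B2 → different blocks

NO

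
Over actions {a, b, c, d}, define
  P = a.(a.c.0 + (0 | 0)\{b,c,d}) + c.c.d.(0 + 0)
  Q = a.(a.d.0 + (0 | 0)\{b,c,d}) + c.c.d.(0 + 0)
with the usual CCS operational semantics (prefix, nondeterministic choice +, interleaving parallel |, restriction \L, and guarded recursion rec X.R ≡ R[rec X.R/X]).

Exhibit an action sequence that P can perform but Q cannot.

LTS(P): 7 reachable states
  s0 = a.(a.c.0 + (0 | 0)\{b,c,d}) + c.c.d.(0 + 0) | —a→ s1, —c→ s2
  s1 = a.c.0 + (0 | 0)\{b,c,d} | —a→ s3
  s2 = c.d.(0 + 0) | —c→ s4
  s3 = c.0 | —c→ s5
  s4 = d.(0 + 0) | —d→ s6
  s5 = 0 | deadlocked
  s6 = 0 + 0 | deadlocked
LTS(Q): 7 reachable states
  t0 = a.(a.d.0 + (0 | 0)\{b,c,d}) + c.c.d.(0 + 0) | —a→ t1, —c→ t2
  t1 = a.d.0 + (0 | 0)\{b,c,d} | —a→ t3
  t2 = c.d.(0 + 0) | —c→ t4
  t3 = d.0 | —d→ t5
  t4 = d.(0 + 0) | —d→ t6
  t5 = 0 | deadlocked
  t6 = 0 + 0 | deadlocked
Executing aac from P (initial set {s0}):
  step 1 (a): {s1}
  step 2 (a): {s3}
  step 3 (c): {s5}
  ✓ P
Executing aac from Q (initial set {t0}):
  step 1 (a): {t1}
  step 2 (a): {t3}
  step 3 (c): no successor for Q

aac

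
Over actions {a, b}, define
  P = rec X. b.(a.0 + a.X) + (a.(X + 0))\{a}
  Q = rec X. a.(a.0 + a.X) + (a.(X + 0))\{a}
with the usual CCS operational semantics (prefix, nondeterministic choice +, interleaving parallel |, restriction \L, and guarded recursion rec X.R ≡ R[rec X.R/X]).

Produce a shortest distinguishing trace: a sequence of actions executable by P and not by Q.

b

LTS(P): 3 reachable states
  p0 = rec X. b.(a.0 + a.X) + (a.(X + 0))\{a} ⊢ ··b··> p1
  p1 = a.0 + a.(rec X. b.(a.0 + a.X) + (a.(X + 0))\{a}) ⊢ ··a··> p0, ··a··> p2
  p2 = 0 ⊢ ∅
LTS(Q): 3 reachable states
  q0 = rec X. a.(a.0 + a.X) + (a.(X + 0))\{a} ⊢ ··a··> q1
  q1 = a.0 + a.(rec X. a.(a.0 + a.X) + (a.(X + 0))\{a}) ⊢ ··a··> q0, ··a··> q2
  q2 = 0 ⊢ ∅
Trace ⟨b⟩ through P, begin at {p0}:
  step 1 (b): {p1}
  — P admits the full trace.
Trace ⟨b⟩ through Q, begin at {q0}:
  step 1 (b): no successor for Q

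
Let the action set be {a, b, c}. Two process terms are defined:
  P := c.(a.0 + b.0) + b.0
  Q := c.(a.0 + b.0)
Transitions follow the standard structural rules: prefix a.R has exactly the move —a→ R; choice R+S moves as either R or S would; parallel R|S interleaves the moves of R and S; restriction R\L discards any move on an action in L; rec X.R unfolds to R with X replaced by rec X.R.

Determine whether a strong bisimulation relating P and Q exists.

Reachable graph of P (3 states):
  m0 = c.(a.0 + b.0) + b.0 :: —b→ m1, —c→ m2
  m1 = 0 :: deadlocked
  m2 = a.0 + b.0 :: —a→ m1, —b→ m1
Reachable graph of Q (3 states):
  n0 = c.(a.0 + b.0) :: —c→ n1
  n1 = a.0 + b.0 :: —a→ n2, —b→ n2
  n2 = 0 :: deadlocked
Bisimilarity quotient blocks:
  B0 = {m0}
  B1 = {m2, n1}
  B2 = {m1, n2}
  B3 = {n0}
m0 ∈ B0, n0 ∈ B3 → different blocks

P ≁ Q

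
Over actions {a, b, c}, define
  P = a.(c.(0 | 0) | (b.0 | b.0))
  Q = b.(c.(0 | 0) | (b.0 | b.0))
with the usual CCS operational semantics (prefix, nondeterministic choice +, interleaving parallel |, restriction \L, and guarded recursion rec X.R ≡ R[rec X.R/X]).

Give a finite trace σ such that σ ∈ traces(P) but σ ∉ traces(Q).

Reachable graph of P (9 states):
  m0 = a.(c.(0 | 0) | (b.0 | b.0)) ⊢ -a-> m1
  m1 = c.(0 | 0) | (b.0 | b.0) ⊢ -b-> m2, -b-> m3, -c-> m4
  m2 = c.(0 | 0) | (0 | b.0) ⊢ -b-> m5, -c-> m6
  m3 = c.(0 | 0) | (b.0 | 0) ⊢ -b-> m5, -c-> m7
  m4 = 0 | 0 | (b.0 | b.0) ⊢ -b-> m6, -b-> m7
  m5 = c.(0 | 0) | (0 | 0) ⊢ -c-> m8
  m6 = 0 | 0 | (0 | b.0) ⊢ -b-> m8
  m7 = 0 | 0 | (b.0 | 0) ⊢ -b-> m8
  m8 = 0 | 0 | (0 | 0) ⊢ (no moves)
Reachable graph of Q (9 states):
  n0 = b.(c.(0 | 0) | (b.0 | b.0)) ⊢ -b-> n1
  n1 = c.(0 | 0) | (b.0 | b.0) ⊢ -b-> n2, -b-> n3, -c-> n4
  n2 = c.(0 | 0) | (0 | b.0) ⊢ -b-> n5, -c-> n6
  n3 = c.(0 | 0) | (b.0 | 0) ⊢ -b-> n5, -c-> n7
  n4 = 0 | 0 | (b.0 | b.0) ⊢ -b-> n6, -b-> n7
  n5 = c.(0 | 0) | (0 | 0) ⊢ -c-> n8
  n6 = 0 | 0 | (0 | b.0) ⊢ -b-> n8
  n7 = 0 | 0 | (b.0 | 0) ⊢ -b-> n8
  n8 = 0 | 0 | (0 | 0) ⊢ (no moves)
Trace ⟨a⟩ through P, begin at {m0}:
  step 1 (a): {m1}
  P completes σ.
Trace ⟨a⟩ through Q, begin at {n0}:
  step 1 (a): ∅  — Q cannot continue

a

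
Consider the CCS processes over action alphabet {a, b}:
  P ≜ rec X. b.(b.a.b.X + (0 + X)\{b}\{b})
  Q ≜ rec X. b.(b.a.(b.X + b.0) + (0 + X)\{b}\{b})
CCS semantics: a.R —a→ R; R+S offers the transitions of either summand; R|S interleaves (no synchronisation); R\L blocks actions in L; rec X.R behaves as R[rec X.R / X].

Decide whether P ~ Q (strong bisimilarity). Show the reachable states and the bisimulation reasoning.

NO

P's transition system — 4 states:
  s0 = rec X. b.(b.a.b.X + (0 + X)\{b}\{b}) → =b=> s1
  s1 = b.a.b.(rec X. b.(b.a.b.X + (0 + X)\{b}\{b})) + (0 + (rec X. b.(b.a.b.X + (0 + X)\{b}\{b})))\{b}\{b} → =b=> s2
  s2 = a.b.(rec X. b.(b.a.b.X + (0 + X)\{b}\{b})) → =a=> s3
  s3 = b.(rec X. b.(b.a.b.X + (0 + X)\{b}\{b})) → =b=> s0
Q's transition system — 5 states:
  t0 = rec X. b.(b.a.(b.X + b.0) + (0 + X)\{b}\{b}) → =b=> t1
  t1 = b.a.(b.(rec X. b.(b.a.(b.X + b.0) + (0 + X)\{b}\{b})) + b.0) + (0 + (rec X. b.(b.a.(b.X + b.0) + (0 + X)\{b}\{b})))\{b}\{b} → =b=> t2
  t2 = a.(b.(rec X. b.(b.a.(b.X + b.0) + (0 + X)\{b}\{b})) + b.0) → =a=> t3
  t3 = b.(rec X. b.(b.a.(b.X + b.0) + (0 + X)\{b}\{b})) + b.0 → =b=> t0, =b=> t4
  t4 = 0 → (no moves)
Partition-refinement fixed point:
  B0 = {s0}
  B1 = {s1}
  B2 = {s2}
  B3 = {s3}
  B4 = {t0}
  B5 = {t1}
  B6 = {t2}
  B7 = {t3}
  B8 = {t4}
s0 ∈ B0, t0 ∈ B4 → different blocks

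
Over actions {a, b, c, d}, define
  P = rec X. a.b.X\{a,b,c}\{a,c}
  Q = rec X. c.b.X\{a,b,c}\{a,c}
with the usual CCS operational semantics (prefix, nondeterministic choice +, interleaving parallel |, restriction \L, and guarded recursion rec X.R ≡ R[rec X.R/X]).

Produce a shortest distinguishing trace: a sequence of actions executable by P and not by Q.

LTS(P): 3 reachable states
  u0 = rec X. a.b.X\{a,b,c}\{a,c} ⊢ =a=> u1
  u1 = b.(rec X. a.b.X\{a,b,c}\{a,c})\{a,b,c}\{a,c} ⊢ =b=> u2
  u2 = (rec X. a.b.X\{a,b,c}\{a,c})\{a,b,c}\{a,c} ⊢ ·
LTS(Q): 3 reachable states
  v0 = rec X. c.b.X\{a,b,c}\{a,c} ⊢ =c=> v1
  v1 = b.(rec X. c.b.X\{a,b,c}\{a,c})\{a,b,c}\{a,c} ⊢ =b=> v2
  v2 = (rec X. c.b.X\{a,b,c}\{a,c})\{a,b,c}\{a,c} ⊢ ·
Executing a from P (initial set {u0}):
  [1] a ⇒ {u1}
  P completes σ.
Executing a from Q (initial set {v0}):
  [1] a ⇒ ∅ (Q stuck)

a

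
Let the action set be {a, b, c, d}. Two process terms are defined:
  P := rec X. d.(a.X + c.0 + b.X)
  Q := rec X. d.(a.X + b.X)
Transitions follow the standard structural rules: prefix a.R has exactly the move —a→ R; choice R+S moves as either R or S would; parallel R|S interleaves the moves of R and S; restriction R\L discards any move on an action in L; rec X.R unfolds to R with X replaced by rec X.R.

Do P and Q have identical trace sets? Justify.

Reachable graph of P (3 states):
  s0 = rec X. d.(a.X + c.0 + b.X) :: =d=> s1
  s1 = a.(rec X. d.(a.X + c.0 + b.X)) + c.0 + b.(rec X. d.(a.X + c.0 + b.X)) :: =a=> s0, =b=> s0, =c=> s2
  s2 = 0 :: stopped
Reachable graph of Q (2 states):
  t0 = rec X. d.(a.X + b.X) :: =d=> t1
  t1 = a.(rec X. d.(a.X + b.X)) + b.(rec X. d.(a.X + b.X)) :: =a=> t0, =b=> t0
Run σ = ⟨dc⟩ on P: start {s0}
  step 1 (d): {s1}
  step 2 (c): {s2}
  — P admits the full trace.
Run σ = ⟨dc⟩ on Q: start {t0}
  step 1 (d): {t1}
  step 2 (c): ∅  — Q cannot continue

NO — witness ⟨dc⟩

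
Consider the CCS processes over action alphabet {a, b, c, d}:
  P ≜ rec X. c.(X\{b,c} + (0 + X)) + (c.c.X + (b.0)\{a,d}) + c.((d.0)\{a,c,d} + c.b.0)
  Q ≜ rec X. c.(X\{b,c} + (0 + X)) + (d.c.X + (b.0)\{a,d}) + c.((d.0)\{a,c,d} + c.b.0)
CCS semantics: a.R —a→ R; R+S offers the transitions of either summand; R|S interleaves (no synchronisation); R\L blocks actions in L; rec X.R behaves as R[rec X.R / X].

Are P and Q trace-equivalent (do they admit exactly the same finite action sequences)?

LTS(P): 7 reachable states
  m0 = rec X. c.(X\{b,c} + (0 + X)) + (c.c.X + (b.0)\{a,d}) + c.((d.0)\{a,c,d} + c.b.0) has moves —b→ m1, —c→ m2, —c→ m3, —c→ m4
  m1 = 0\{a,d} has moves ∅
  m2 = (d.0)\{a,c,d} + c.b.0 has moves —c→ m5
  m3 = (rec X. c.(X\{b,c} + (0 + X)) + (c.c.X + (b.0)\{a,d}) + c.((d.0)\{a,c,d} + c.b.0))\{b,c} + (0 + (rec X. c.(X\{b,c} + (0 + X)) + (c.c.X + (b.0)\{a,d}) + c.((d.0)\{a,c,d} + c.b.0))) has moves —b→ m1, —c→ m2, —c→ m3, —c→ m4
  m4 = c.(rec X. c.(X\{b,c} + (0 + X)) + (c.c.X + (b.0)\{a,d}) + c.((d.0)\{a,c,d} + c.b.0)) has moves —c→ m0
  m5 = b.0 has moves —b→ m6
  m6 = 0 has moves ∅
LTS(Q): 8 reachable states
  n0 = rec X. c.(X\{b,c} + (0 + X)) + (d.c.X + (b.0)\{a,d}) + c.((d.0)\{a,c,d} + c.b.0) has moves —b→ n1, —c→ n2, —c→ n3, —d→ n4
  n1 = 0\{a,d} has moves ∅
  n2 = (d.0)\{a,c,d} + c.b.0 has moves —c→ n5
  n3 = (rec X. c.(X\{b,c} + (0 + X)) + (d.c.X + (b.0)\{a,d}) + c.((d.0)\{a,c,d} + c.b.0))\{b,c} + (0 + (rec X. c.(X\{b,c} + (0 + X)) + (d.c.X + (b.0)\{a,d}) + c.((d.0)\{a,c,d} + c.b.0))) has moves —b→ n1, —c→ n2, —c→ n3, —d→ n4, —d→ n6
  n4 = c.(rec X. c.(X\{b,c} + (0 + X)) + (d.c.X + (b.0)\{a,d}) + c.((d.0)\{a,c,d} + c.b.0)) has moves —c→ n0
  n5 = b.0 has moves —b→ n7
  n6 = (c.(rec X. c.(X\{b,c} + (0 + X)) + (d.c.X + (b.0)\{a,d}) + c.((d.0)\{a,c,d} + c.b.0)))\{b,c} has moves ∅
  n7 = 0 has moves ∅
Run σ = ⟨d⟩ on Q: start {n0}
  step 1 (d): {n4}
  — Q admits the full trace.
Run σ = ⟨d⟩ on P: start {m0}
  step 1 (d): ∅ (P stuck)

traces(P) ≠ traces(Q) — witness ⟨d⟩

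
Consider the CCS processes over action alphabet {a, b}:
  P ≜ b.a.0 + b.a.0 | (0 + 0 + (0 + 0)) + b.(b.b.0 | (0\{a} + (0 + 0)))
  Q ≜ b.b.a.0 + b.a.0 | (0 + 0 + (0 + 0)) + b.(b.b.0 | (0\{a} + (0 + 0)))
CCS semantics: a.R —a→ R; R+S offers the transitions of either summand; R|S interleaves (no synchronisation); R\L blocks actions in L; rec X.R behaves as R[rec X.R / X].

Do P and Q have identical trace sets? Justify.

LTS(P): 8 reachable states
  s0 = b.a.0 + b.a.0 | (0 + 0 + (0 + 0)) + b.(b.b.0 | (0\{a} + (0 + 0))) → =b=> s1, =b=> s2, =b=> s3
  s1 = a.0 → =a=> s4
  s2 = a.0 | (0 + 0 + (0 + 0)) → =a=> s5
  s3 = b.b.0 | (0\{a} + (0 + 0)) → =b=> s6
  s4 = 0 → (no moves)
  s5 = 0 | (0 + 0 + (0 + 0)) → (no moves)
  s6 = b.0 | (0\{a} + (0 + 0)) → =b=> s7
  s7 = 0 | (0\{a} + (0 + 0)) → (no moves)
LTS(Q): 9 reachable states
  t0 = b.b.a.0 + b.a.0 | (0 + 0 + (0 + 0)) + b.(b.b.0 | (0\{a} + (0 + 0))) → =b=> t1, =b=> t2, =b=> t3
  t1 = a.0 | (0 + 0 + (0 + 0)) → =a=> t4
  t2 = b.a.0 → =b=> t5
  t3 = b.b.0 | (0\{a} + (0 + 0)) → =b=> t6
  t4 = 0 | (0 + 0 + (0 + 0)) → (no moves)
  t5 = a.0 → =a=> t7
  t6 = b.0 | (0\{a} + (0 + 0)) → =b=> t8
  t7 = 0 → (no moves)
  t8 = 0 | (0\{a} + (0 + 0)) → (no moves)
Trace ⟨bba⟩ through Q, begin at {t0}:
  after b @ step 1: {t1, t2, t3}
  after b @ step 2: {t5, t6}
  after a @ step 3: {t7}
  ✓ Q
Trace ⟨bba⟩ through P, begin at {s0}:
  after b @ step 1: {s1, s2, s3}
  after b @ step 2: {s6}
  after a @ step 3: ∅ (P stuck)

trace-distinct — witness ⟨bba⟩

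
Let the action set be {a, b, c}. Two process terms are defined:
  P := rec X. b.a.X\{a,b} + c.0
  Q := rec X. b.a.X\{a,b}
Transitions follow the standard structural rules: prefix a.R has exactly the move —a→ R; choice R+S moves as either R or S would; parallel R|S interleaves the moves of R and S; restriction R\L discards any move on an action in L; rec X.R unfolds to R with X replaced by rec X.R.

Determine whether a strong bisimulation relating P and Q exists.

P's transition system — 5 states:
  u0 = rec X. b.a.X\{a,b} + c.0 :: --b--▸ u1, --c--▸ u2
  u1 = a.(rec X. b.a.X\{a,b} + c.0)\{a,b} :: --a--▸ u3
  u2 = 0 :: ∅
  u3 = (rec X. b.a.X\{a,b} + c.0)\{a,b} :: --c--▸ u4
  u4 = 0\{a,b} :: ∅
Q's transition system — 3 states:
  v0 = rec X. b.a.X\{a,b} :: --b--▸ v1
  v1 = a.(rec X. b.a.X\{a,b})\{a,b} :: --a--▸ v2
  v2 = (rec X. b.a.X\{a,b})\{a,b} :: ∅
Partition-refinement fixed point:
  B0 = {u0}
  B1 = {u1}
  B2 = {u3}
  B3 = {u2, u4, v2}
  B4 = {v0}
  B5 = {v1}
u0 ∈ B0, v0 ∈ B4 → different blocks

NO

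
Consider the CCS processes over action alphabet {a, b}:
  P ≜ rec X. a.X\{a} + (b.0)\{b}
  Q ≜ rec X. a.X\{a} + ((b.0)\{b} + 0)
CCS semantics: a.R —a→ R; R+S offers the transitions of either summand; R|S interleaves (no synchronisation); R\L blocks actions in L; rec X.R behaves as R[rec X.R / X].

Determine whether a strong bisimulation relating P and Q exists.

Reachable graph of P (2 states):
  p0 = rec X. a.X\{a} + (b.0)\{b} has moves =a=> p1
  p1 = (rec X. a.X\{a} + (b.0)\{b})\{a} has moves ·
Reachable graph of Q (2 states):
  q0 = rec X. a.X\{a} + ((b.0)\{b} + 0) has moves =a=> q1
  q1 = (rec X. a.X\{a} + ((b.0)\{b} + 0))\{a} has moves ·
Bisimilarity quotient blocks:
  B0 = {p0, q0}
  B1 = {p1, q1}
p0 ∈ B0, q0 ∈ B0 → same block

YES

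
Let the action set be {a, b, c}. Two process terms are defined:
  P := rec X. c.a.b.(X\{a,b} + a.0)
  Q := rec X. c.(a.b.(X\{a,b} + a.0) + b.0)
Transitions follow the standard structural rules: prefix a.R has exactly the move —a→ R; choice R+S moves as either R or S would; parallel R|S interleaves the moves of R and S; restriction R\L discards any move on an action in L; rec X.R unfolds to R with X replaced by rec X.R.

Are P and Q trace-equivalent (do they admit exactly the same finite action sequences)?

NO — witness ⟨cb⟩

Reachable graph of P (6 states):
  p0 = rec X. c.a.b.(X\{a,b} + a.0) ⊢ —c→ p1
  p1 = a.b.((rec X. c.a.b.(X\{a,b} + a.0))\{a,b} + a.0) ⊢ —a→ p2
  p2 = b.((rec X. c.a.b.(X\{a,b} + a.0))\{a,b} + a.0) ⊢ —b→ p3
  p3 = (rec X. c.a.b.(X\{a,b} + a.0))\{a,b} + a.0 ⊢ —a→ p4, —c→ p5
  p4 = 0 ⊢ (no moves)
  p5 = (a.b.((rec X. c.a.b.(X\{a,b} + a.0))\{a,b} + a.0))\{a,b} ⊢ (no moves)
Reachable graph of Q (6 states):
  q0 = rec X. c.(a.b.(X\{a,b} + a.0) + b.0) ⊢ —c→ q1
  q1 = a.b.((rec X. c.(a.b.(X\{a,b} + a.0) + b.0))\{a,b} + a.0) + b.0 ⊢ —a→ q2, —b→ q3
  q2 = b.((rec X. c.(a.b.(X\{a,b} + a.0) + b.0))\{a,b} + a.0) ⊢ —b→ q4
  q3 = 0 ⊢ (no moves)
  q4 = (rec X. c.(a.b.(X\{a,b} + a.0) + b.0))\{a,b} + a.0 ⊢ —a→ q3, —c→ q5
  q5 = (a.b.((rec X. c.(a.b.(X\{a,b} + a.0) + b.0))\{a,b} + a.0) + b.0)\{a,b} ⊢ (no moves)
Executing cb from Q (initial set {q0}):
  [1] c ⇒ {q1}
  [2] b ⇒ {q3}
  — Q admits the full trace.
Executing cb from P (initial set {p0}):
  [1] c ⇒ {p1}
  [2] b ⇒ ∅ (P stuck)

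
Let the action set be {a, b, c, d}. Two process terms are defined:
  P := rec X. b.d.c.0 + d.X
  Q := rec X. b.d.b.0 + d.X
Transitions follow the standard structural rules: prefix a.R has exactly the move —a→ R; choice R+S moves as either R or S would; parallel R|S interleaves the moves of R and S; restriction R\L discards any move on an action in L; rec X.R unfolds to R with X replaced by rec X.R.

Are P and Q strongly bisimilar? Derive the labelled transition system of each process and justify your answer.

LTS(P): 4 reachable states
  s0 = rec X. b.d.c.0 + d.X :: —b→ s1, —d→ s0
  s1 = d.c.0 :: —d→ s2
  s2 = c.0 :: —c→ s3
  s3 = 0 :: ·
LTS(Q): 4 reachable states
  t0 = rec X. b.d.b.0 + d.X :: —b→ t1, —d→ t0
  t1 = d.b.0 :: —d→ t2
  t2 = b.0 :: —b→ t3
  t3 = 0 :: ·
Partition-refinement fixed point:
  B0 = {s0}
  B1 = {s1}
  B2 = {s2}
  B3 = {s3, t3}
  B4 = {t0}
  B5 = {t1}
  B6 = {t2}
s0 ∈ B0, t0 ∈ B4 → different blocks

P ≁ Q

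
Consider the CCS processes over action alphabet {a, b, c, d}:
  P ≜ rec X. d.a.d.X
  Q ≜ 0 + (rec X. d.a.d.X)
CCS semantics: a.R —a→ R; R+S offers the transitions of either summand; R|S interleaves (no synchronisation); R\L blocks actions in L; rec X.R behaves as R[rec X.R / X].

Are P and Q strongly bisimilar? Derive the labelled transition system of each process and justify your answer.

LTS(P): 3 reachable states
  p0 = rec X. d.a.d.X ⊢ -d-> p1
  p1 = a.d.(rec X. d.a.d.X) ⊢ -a-> p2
  p2 = d.(rec X. d.a.d.X) ⊢ -d-> p0
LTS(Q): 4 reachable states
  q0 = 0 + (rec X. d.a.d.X) ⊢ -d-> q1
  q1 = a.d.(rec X. d.a.d.X) ⊢ -a-> q2
  q2 = d.(rec X. d.a.d.X) ⊢ -d-> q3
  q3 = rec X. d.a.d.X ⊢ -d-> q1
Coarsest stable partition (strong bisimilarity classes):
  B0 = {p0, q0, q3}
  B1 = {p1, q1}
  B2 = {p2, q2}
p0 ∈ B0, q0 ∈ B0 → same block

YES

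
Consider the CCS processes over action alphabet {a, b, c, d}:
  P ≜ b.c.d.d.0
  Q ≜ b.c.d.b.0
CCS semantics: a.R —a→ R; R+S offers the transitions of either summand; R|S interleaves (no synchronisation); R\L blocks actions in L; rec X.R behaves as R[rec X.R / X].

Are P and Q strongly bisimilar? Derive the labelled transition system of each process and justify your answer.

P ≁ Q

LTS(P): 5 reachable states
  u0 = b.c.d.d.0 ⊢ —b→ u1
  u1 = c.d.d.0 ⊢ —c→ u2
  u2 = d.d.0 ⊢ —d→ u3
  u3 = d.0 ⊢ —d→ u4
  u4 = 0 ⊢ deadlocked
LTS(Q): 5 reachable states
  v0 = b.c.d.b.0 ⊢ —b→ v1
  v1 = c.d.b.0 ⊢ —c→ v2
  v2 = d.b.0 ⊢ —d→ v3
  v3 = b.0 ⊢ —b→ v4
  v4 = 0 ⊢ deadlocked
Partition-refinement fixed point:
  B0 = {u0}
  B1 = {u1}
  B2 = {u2}
  B3 = {u3}
  B4 = {u4, v4}
  B5 = {v0}
  B6 = {v1}
  B7 = {v2}
  B8 = {v3}
u0 ∈ B0, v0 ∈ B5 → different blocks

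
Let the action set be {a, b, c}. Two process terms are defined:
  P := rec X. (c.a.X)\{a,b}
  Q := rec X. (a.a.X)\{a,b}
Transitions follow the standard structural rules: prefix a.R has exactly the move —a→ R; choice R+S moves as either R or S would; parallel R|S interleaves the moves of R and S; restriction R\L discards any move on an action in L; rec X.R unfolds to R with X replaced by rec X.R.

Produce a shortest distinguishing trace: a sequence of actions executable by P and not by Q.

P's transition system — 2 states:
  u0 = rec X. (c.a.X)\{a,b} → ··c··> u1
  u1 = (a.(rec X. (c.a.X)\{a,b}))\{a,b} → stopped
Q's transition system — 1 states:
  v0 = rec X. (a.a.X)\{a,b} → stopped
Trace ⟨c⟩ through P, begin at {u0}:
  after c @ step 1: {u1}
  ✓ P
Trace ⟨c⟩ through Q, begin at {v0}:
  after c @ step 1: ∅  — Q cannot continue

c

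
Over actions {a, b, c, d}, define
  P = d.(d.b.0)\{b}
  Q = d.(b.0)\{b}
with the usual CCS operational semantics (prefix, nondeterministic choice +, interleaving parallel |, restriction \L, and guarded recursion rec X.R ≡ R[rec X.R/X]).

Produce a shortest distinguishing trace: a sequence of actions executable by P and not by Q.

dd

P's transition system — 3 states:
  m0 = d.(d.b.0)\{b} → —d→ m1
  m1 = (d.b.0)\{b} → —d→ m2
  m2 = (b.0)\{b} → deadlocked
Q's transition system — 2 states:
  n0 = d.(b.0)\{b} → —d→ n1
  n1 = (b.0)\{b} → deadlocked
Executing dd from P (initial set {m0}):
  [1] d ⇒ {m1}
  [2] d ⇒ {m2}
  P completes σ.
Executing dd from Q (initial set {n0}):
  [1] d ⇒ {n1}
  [2] d ⇒ ∅  — Q cannot continue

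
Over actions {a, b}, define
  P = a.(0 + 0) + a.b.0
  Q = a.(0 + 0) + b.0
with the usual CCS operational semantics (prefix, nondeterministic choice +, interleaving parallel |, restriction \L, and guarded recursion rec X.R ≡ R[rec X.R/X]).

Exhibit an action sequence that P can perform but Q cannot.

LTS(P): 4 reachable states
  u0 = a.(0 + 0) + a.b.0 ⊢ --a--▸ u1, --a--▸ u2
  u1 = 0 + 0 ⊢ ·
  u2 = b.0 ⊢ --b--▸ u3
  u3 = 0 ⊢ ·
LTS(Q): 3 reachable states
  v0 = a.(0 + 0) + b.0 ⊢ --a--▸ v1, --b--▸ v2
  v1 = 0 + 0 ⊢ ·
  v2 = 0 ⊢ ·
Trace ⟨ab⟩ through P, begin at {u0}:
  [1] a ⇒ {u1, u2}
  [2] b ⇒ {u3}
  ✓ P
Trace ⟨ab⟩ through Q, begin at {v0}:
  [1] a ⇒ {v1}
  [2] b ⇒ ∅  — Q cannot continue

ab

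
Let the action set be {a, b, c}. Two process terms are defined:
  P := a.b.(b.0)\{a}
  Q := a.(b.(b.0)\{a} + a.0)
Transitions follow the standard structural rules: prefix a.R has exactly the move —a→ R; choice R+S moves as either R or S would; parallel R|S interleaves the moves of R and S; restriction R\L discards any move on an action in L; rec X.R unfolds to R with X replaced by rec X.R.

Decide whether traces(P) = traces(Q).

NO — witness ⟨aa⟩

Reachable graph of P (4 states):
  u0 = a.b.(b.0)\{a} → -a-> u1
  u1 = b.(b.0)\{a} → -b-> u2
  u2 = (b.0)\{a} → -b-> u3
  u3 = 0\{a} → deadlocked
Reachable graph of Q (5 states):
  v0 = a.(b.(b.0)\{a} + a.0) → -a-> v1
  v1 = b.(b.0)\{a} + a.0 → -a-> v2, -b-> v3
  v2 = 0 → deadlocked
  v3 = (b.0)\{a} → -b-> v4
  v4 = 0\{a} → deadlocked
Trace ⟨aa⟩ through Q, begin at {v0}:
  step 1 (a): {v1}
  step 2 (a): {v2}
  ✓ Q
Trace ⟨aa⟩ through P, begin at {u0}:
  step 1 (a): {u1}
  step 2 (a): no successor for P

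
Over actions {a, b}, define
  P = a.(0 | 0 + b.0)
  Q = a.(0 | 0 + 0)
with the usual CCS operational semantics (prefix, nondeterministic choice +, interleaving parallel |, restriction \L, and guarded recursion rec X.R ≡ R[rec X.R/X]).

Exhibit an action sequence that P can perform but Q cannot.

Reachable graph of P (3 states):
  p0 = a.(0 | 0 + b.0) has moves -a-> p1
  p1 = 0 | 0 + b.0 has moves -b-> p2
  p2 = 0 has moves stopped
Reachable graph of Q (2 states):
  q0 = a.(0 | 0 + 0) has moves -a-> q1
  q1 = 0 | 0 + 0 has moves stopped
Executing ab from P (initial set {p0}):
  step 1 (a): {p1}
  step 2 (b): {p2}
  P completes σ.
Executing ab from Q (initial set {q0}):
  step 1 (a): {q1}
  step 2 (b): ∅  — Q cannot continue

ab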